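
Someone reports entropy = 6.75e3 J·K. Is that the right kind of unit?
No

entropy has SI base units: kg * m^2 / (s^2 * K)
J·K does NOT reduce to kg * m^2 / (s^2 * K); a valid unit for entropy would be e.g. J/K.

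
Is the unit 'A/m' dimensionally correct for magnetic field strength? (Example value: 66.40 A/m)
Yes

magnetic field strength has SI base units: A / m
A/m reduces to the same SI base units, so it is a valid unit for magnetic field strength.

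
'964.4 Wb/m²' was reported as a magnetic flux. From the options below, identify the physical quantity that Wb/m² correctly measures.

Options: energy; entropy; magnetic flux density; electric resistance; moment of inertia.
magnetic flux density

magnetic flux should have units dimensionally equivalent to kg * m^2 / (A * s^2) (e.g. Wb).
The given unit 'Wb/m²' reduces to kg / (A * s^2). Of the listed options, that is the dimensionality of magnetic flux density.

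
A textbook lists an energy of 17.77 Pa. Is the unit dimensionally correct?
No

energy has SI base units: kg * m^2 / s^2
Pa does NOT reduce to kg * m^2 / s^2; a valid unit for energy would be e.g. J.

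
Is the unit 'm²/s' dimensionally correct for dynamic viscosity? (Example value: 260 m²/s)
No

dynamic viscosity has SI base units: kg / (m * s)
m²/s does NOT reduce to kg / (m * s); a valid unit for dynamic viscosity would be e.g. Pa·s.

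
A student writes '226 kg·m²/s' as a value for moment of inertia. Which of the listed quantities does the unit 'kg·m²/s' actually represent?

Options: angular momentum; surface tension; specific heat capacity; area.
angular momentum

moment of inertia should have units dimensionally equivalent to kg * m^2 (e.g. kg·m²).
The given unit 'kg·m²/s' reduces to kg * m^2 / s. Of the listed options, that is the dimensionality of angular momentum.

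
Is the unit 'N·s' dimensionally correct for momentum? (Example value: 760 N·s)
Yes

momentum has SI base units: kg * m / s
N·s reduces to the same SI base units, so it is a valid unit for momentum.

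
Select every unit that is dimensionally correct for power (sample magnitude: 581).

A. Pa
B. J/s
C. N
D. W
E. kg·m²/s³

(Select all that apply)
B, D, E

power has SI base units: kg * m^2 / s^3

Checking each option against kg * m^2 / s^3:
  A. Pa: ✗ does not match
  B. J/s: ✓ matches
  C. N: ✗ does not match
  D. W: ✓ matches
  E. kg·m²/s³: ✓ matches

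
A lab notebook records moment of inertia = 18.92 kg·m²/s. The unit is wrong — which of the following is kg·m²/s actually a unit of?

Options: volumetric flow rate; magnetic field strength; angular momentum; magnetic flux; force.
angular momentum

moment of inertia should have units dimensionally equivalent to kg * m^2 (e.g. kg·m²).
The given unit 'kg·m²/s' reduces to kg * m^2 / s. Of the listed options, that is the dimensionality of angular momentum.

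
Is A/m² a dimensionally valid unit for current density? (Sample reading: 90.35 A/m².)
Yes

current density has SI base units: A / m^2
A/m² reduces to the same SI base units, so it is a valid unit for current density.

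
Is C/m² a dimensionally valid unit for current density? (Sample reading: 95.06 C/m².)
No

current density has SI base units: A / m^2
C/m² does NOT reduce to A / m^2; a valid unit for current density would be e.g. A/m².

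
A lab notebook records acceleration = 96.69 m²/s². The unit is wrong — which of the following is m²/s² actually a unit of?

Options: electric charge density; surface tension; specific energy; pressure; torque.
specific energy

acceleration should have units dimensionally equivalent to m / s^2 (e.g. m/s²).
The given unit 'm²/s²' reduces to m^2 / s^2. Of the listed options, that is the dimensionality of specific energy.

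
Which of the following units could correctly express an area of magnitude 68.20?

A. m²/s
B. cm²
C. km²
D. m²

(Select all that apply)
B, C, D

area has SI base units: m^2

Checking each option against m^2:
  A. m²/s: ✗ does not match
  B. cm²: ✓ matches
  C. km²: ✓ matches
  D. m²: ✓ matches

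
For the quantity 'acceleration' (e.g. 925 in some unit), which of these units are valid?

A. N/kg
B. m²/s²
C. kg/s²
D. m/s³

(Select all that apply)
A

acceleration has SI base units: m / s^2

Checking each option against m / s^2:
  A. N/kg: ✓ matches
  B. m²/s²: ✗ does not match
  C. kg/s²: ✗ does not match
  D. m/s³: ✗ does not match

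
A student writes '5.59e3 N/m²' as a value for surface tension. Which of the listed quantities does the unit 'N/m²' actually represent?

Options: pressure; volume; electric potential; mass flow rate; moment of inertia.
pressure

surface tension should have units dimensionally equivalent to kg / s^2 (e.g. N/m).
The given unit 'N/m²' reduces to kg / (m * s^2). Of the listed options, that is the dimensionality of pressure.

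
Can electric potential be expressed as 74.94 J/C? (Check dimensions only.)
Yes

electric potential has SI base units: kg * m^2 / (A * s^3)
J/C reduces to the same SI base units, so it is a valid unit for electric potential.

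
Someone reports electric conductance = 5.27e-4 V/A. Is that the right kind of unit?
No

electric conductance has SI base units: A^2 * s^3 / (kg * m^2)
V/A does NOT reduce to A^2 * s^3 / (kg * m^2); a valid unit for electric conductance would be e.g. S.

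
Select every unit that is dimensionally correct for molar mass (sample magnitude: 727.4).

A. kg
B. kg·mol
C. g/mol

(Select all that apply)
C

molar mass has SI base units: kg / mol

Checking each option against kg / mol:
  A. kg: ✗ does not match
  B. kg·mol: ✗ does not match
  C. g/mol: ✓ matches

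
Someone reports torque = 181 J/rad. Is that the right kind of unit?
Yes

torque has SI base units: kg * m^2 / s^2
J/rad reduces to the same SI base units, so it is a valid unit for torque.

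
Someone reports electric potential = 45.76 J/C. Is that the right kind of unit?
Yes

electric potential has SI base units: kg * m^2 / (A * s^3)
J/C reduces to the same SI base units, so it is a valid unit for electric potential.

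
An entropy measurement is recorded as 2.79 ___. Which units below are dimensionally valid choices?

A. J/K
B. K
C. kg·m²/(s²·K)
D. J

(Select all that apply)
A, C

entropy has SI base units: kg * m^2 / (s^2 * K)

Checking each option against kg * m^2 / (s^2 * K):
  A. J/K: ✓ matches
  B. K: ✗ does not match
  C. kg·m²/(s²·K): ✓ matches
  D. J: ✗ does not match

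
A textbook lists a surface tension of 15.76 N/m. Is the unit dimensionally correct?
Yes

surface tension has SI base units: kg / s^2
N/m reduces to the same SI base units, so it is a valid unit for surface tension.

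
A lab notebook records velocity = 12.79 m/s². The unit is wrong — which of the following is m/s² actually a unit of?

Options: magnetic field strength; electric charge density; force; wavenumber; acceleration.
acceleration

velocity should have units dimensionally equivalent to m / s (e.g. m/s).
The given unit 'm/s²' reduces to m / s^2. Of the listed options, that is the dimensionality of acceleration.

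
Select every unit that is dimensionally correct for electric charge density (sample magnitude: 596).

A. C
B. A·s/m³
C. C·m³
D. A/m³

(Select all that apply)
B

electric charge density has SI base units: A * s / m^3

Checking each option against A * s / m^3:
  A. C: ✗ does not match
  B. A·s/m³: ✓ matches
  C. C·m³: ✗ does not match
  D. A/m³: ✗ does not match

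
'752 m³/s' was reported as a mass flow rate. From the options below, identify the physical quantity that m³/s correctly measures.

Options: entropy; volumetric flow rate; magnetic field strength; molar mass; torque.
volumetric flow rate

mass flow rate should have units dimensionally equivalent to kg / s (e.g. kg/s).
The given unit 'm³/s' reduces to m^3 / s. Of the listed options, that is the dimensionality of volumetric flow rate.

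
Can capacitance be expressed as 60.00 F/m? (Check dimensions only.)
No

capacitance has SI base units: A^2 * s^4 / (kg * m^2)
F/m does NOT reduce to A^2 * s^4 / (kg * m^2); a valid unit for capacitance would be e.g. F.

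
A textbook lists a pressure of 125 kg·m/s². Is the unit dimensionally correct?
No

pressure has SI base units: kg / (m * s^2)
kg·m/s² does NOT reduce to kg / (m * s^2); a valid unit for pressure would be e.g. Pa.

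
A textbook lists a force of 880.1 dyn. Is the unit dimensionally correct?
Yes

force has SI base units: kg * m / s^2
dyn reduces to the same SI base units, so it is a valid unit for force.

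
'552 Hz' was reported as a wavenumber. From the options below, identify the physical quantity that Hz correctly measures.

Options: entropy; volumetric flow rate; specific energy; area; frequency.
frequency

wavenumber should have units dimensionally equivalent to 1 / m (e.g. 1/m).
The given unit 'Hz' reduces to 1 / s. Of the listed options, that is the dimensionality of frequency.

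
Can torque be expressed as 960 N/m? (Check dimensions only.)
No

torque has SI base units: kg * m^2 / s^2
N/m does NOT reduce to kg * m^2 / s^2; a valid unit for torque would be e.g. N·m.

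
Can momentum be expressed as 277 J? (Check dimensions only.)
No

momentum has SI base units: kg * m / s
J does NOT reduce to kg * m / s; a valid unit for momentum would be e.g. kg·m/s.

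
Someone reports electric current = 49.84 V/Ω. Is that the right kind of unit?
Yes

electric current has SI base units: A
V/Ω reduces to the same SI base units, so it is a valid unit for electric current.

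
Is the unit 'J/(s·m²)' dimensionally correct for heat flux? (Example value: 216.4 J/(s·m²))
Yes

heat flux has SI base units: kg / s^3
J/(s·m²) reduces to the same SI base units, so it is a valid unit for heat flux.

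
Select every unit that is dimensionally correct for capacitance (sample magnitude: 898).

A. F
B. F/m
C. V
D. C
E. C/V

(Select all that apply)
A, E

capacitance has SI base units: A^2 * s^4 / (kg * m^2)

Checking each option against A^2 * s^4 / (kg * m^2):
  A. F: ✓ matches
  B. F/m: ✗ does not match
  C. V: ✗ does not match
  D. C: ✗ does not match
  E. C/V: ✓ matches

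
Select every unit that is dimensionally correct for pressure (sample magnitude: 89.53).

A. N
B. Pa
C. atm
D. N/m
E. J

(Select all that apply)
B, C

pressure has SI base units: kg / (m * s^2)

Checking each option against kg / (m * s^2):
  A. N: ✗ does not match
  B. Pa: ✓ matches
  C. atm: ✓ matches
  D. N/m: ✗ does not match
  E. J: ✗ does not match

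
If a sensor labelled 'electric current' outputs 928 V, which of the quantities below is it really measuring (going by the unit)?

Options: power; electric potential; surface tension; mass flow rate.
electric potential

electric current should have units dimensionally equivalent to A (e.g. A).
The given unit 'V' reduces to kg * m^2 / (A * s^3). Of the listed options, that is the dimensionality of electric potential.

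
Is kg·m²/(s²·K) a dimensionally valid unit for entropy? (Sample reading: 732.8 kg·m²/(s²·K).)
Yes

entropy has SI base units: kg * m^2 / (s^2 * K)
kg·m²/(s²·K) reduces to the same SI base units, so it is a valid unit for entropy.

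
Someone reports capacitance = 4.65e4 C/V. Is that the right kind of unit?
Yes

capacitance has SI base units: A^2 * s^4 / (kg * m^2)
C/V reduces to the same SI base units, so it is a valid unit for capacitance.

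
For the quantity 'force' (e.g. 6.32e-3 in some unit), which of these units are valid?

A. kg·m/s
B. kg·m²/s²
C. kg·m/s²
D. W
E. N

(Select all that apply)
C, E

force has SI base units: kg * m / s^2

Checking each option against kg * m / s^2:
  A. kg·m/s: ✗ does not match
  B. kg·m²/s²: ✗ does not match
  C. kg·m/s²: ✓ matches
  D. W: ✗ does not match
  E. N: ✓ matches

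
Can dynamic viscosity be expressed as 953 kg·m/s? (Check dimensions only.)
No

dynamic viscosity has SI base units: kg / (m * s)
kg·m/s does NOT reduce to kg / (m * s); a valid unit for dynamic viscosity would be e.g. Pa·s.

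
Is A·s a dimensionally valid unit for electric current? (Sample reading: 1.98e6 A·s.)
No

electric current has SI base units: A
A·s does NOT reduce to A; a valid unit for electric current would be e.g. A.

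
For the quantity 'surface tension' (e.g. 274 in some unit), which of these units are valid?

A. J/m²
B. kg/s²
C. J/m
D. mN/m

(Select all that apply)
A, B, D

surface tension has SI base units: kg / s^2

Checking each option against kg / s^2:
  A. J/m²: ✓ matches
  B. kg/s²: ✓ matches
  C. J/m: ✗ does not match
  D. mN/m: ✓ matches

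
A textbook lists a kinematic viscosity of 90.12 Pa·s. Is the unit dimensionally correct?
No

kinematic viscosity has SI base units: m^2 / s
Pa·s does NOT reduce to m^2 / s; a valid unit for kinematic viscosity would be e.g. m²/s.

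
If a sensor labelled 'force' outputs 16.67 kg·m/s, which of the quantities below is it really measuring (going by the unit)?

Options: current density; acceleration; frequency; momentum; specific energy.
momentum

force should have units dimensionally equivalent to kg * m / s^2 (e.g. N).
The given unit 'kg·m/s' reduces to kg * m / s. Of the listed options, that is the dimensionality of momentum.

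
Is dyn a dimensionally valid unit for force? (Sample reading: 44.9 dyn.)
Yes

force has SI base units: kg * m / s^2
dyn reduces to the same SI base units, so it is a valid unit for force.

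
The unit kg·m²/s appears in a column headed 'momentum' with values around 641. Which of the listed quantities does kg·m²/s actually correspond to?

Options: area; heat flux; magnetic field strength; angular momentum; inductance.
angular momentum

momentum should have units dimensionally equivalent to kg * m / s (e.g. kg·m/s).
The given unit 'kg·m²/s' reduces to kg * m^2 / s. Of the listed options, that is the dimensionality of angular momentum.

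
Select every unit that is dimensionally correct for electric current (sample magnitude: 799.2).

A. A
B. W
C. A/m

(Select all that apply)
A

electric current has SI base units: A

Checking each option against A:
  A. A: ✓ matches
  B. W: ✗ does not match
  C. A/m: ✗ does not match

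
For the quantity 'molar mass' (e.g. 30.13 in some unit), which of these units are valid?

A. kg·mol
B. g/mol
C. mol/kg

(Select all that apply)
B

molar mass has SI base units: kg / mol

Checking each option against kg / mol:
  A. kg·mol: ✗ does not match
  B. g/mol: ✓ matches
  C. mol/kg: ✗ does not match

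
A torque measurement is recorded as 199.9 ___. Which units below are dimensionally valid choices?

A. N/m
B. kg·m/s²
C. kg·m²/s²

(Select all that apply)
C

torque has SI base units: kg * m^2 / s^2

Checking each option against kg * m^2 / s^2:
  A. N/m: ✗ does not match
  B. kg·m/s²: ✗ does not match
  C. kg·m²/s²: ✓ matches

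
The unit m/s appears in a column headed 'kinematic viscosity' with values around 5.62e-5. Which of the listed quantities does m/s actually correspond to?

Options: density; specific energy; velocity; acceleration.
velocity

kinematic viscosity should have units dimensionally equivalent to m^2 / s (e.g. m²/s).
The given unit 'm/s' reduces to m / s. Of the listed options, that is the dimensionality of velocity.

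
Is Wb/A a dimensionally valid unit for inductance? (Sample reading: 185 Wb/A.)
Yes

inductance has SI base units: kg * m^2 / (A^2 * s^2)
Wb/A reduces to the same SI base units, so it is a valid unit for inductance.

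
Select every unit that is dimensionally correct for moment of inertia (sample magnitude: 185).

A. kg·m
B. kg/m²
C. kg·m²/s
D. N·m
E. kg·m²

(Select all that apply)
E

moment of inertia has SI base units: kg * m^2

Checking each option against kg * m^2:
  A. kg·m: ✗ does not match
  B. kg/m²: ✗ does not match
  C. kg·m²/s: ✗ does not match
  D. N·m: ✗ does not match
  E. kg·m²: ✓ matches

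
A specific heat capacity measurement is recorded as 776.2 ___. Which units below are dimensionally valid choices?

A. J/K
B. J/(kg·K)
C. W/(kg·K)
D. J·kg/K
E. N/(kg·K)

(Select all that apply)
B

specific heat capacity has SI base units: m^2 / (s^2 * K)

Checking each option against m^2 / (s^2 * K):
  A. J/K: ✗ does not match
  B. J/(kg·K): ✓ matches
  C. W/(kg·K): ✗ does not match
  D. J·kg/K: ✗ does not match
  E. N/(kg·K): ✗ does not match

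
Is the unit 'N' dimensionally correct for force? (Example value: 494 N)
Yes

force has SI base units: kg * m / s^2
N reduces to the same SI base units, so it is a valid unit for force.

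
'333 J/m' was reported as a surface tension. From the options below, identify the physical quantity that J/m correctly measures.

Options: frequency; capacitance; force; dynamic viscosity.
force

surface tension should have units dimensionally equivalent to kg / s^2 (e.g. N/m).
The given unit 'J/m' reduces to kg * m / s^2. Of the listed options, that is the dimensionality of force.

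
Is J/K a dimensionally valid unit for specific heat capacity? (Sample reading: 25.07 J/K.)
No

specific heat capacity has SI base units: m^2 / (s^2 * K)
J/K does NOT reduce to m^2 / (s^2 * K); a valid unit for specific heat capacity would be e.g. J/(kg·K).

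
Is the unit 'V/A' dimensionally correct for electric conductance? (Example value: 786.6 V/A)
No

electric conductance has SI base units: A^2 * s^3 / (kg * m^2)
V/A does NOT reduce to A^2 * s^3 / (kg * m^2); a valid unit for electric conductance would be e.g. S.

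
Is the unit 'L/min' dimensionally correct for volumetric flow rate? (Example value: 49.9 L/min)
Yes

volumetric flow rate has SI base units: m^3 / s
L/min reduces to the same SI base units, so it is a valid unit for volumetric flow rate.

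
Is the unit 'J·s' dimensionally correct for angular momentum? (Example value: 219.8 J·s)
Yes

angular momentum has SI base units: kg * m^2 / s
J·s reduces to the same SI base units, so it is a valid unit for angular momentum.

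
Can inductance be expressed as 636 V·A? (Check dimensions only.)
No

inductance has SI base units: kg * m^2 / (A^2 * s^2)
V·A does NOT reduce to kg * m^2 / (A^2 * s^2); a valid unit for inductance would be e.g. H.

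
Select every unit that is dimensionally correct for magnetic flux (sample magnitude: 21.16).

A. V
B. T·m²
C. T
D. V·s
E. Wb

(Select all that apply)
B, D, E

magnetic flux has SI base units: kg * m^2 / (A * s^2)

Checking each option against kg * m^2 / (A * s^2):
  A. V: ✗ does not match
  B. T·m²: ✓ matches
  C. T: ✗ does not match
  D. V·s: ✓ matches
  E. Wb: ✓ matches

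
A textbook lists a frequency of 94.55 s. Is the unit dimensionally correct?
No

frequency has SI base units: 1 / s
s does NOT reduce to 1 / s; a valid unit for frequency would be e.g. Hz.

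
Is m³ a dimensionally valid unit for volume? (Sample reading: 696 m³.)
Yes

volume has SI base units: m^3
m³ reduces to the same SI base units, so it is a valid unit for volume.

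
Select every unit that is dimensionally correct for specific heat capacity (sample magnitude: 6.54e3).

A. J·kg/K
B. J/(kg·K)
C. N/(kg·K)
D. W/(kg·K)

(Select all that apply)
B

specific heat capacity has SI base units: m^2 / (s^2 * K)

Checking each option against m^2 / (s^2 * K):
  A. J·kg/K: ✗ does not match
  B. J/(kg·K): ✓ matches
  C. N/(kg·K): ✗ does not match
  D. W/(kg·K): ✗ does not match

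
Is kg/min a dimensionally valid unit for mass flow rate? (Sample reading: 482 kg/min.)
Yes

mass flow rate has SI base units: kg / s
kg/min reduces to the same SI base units, so it is a valid unit for mass flow rate.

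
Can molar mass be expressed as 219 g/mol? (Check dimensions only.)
Yes

molar mass has SI base units: kg / mol
g/mol reduces to the same SI base units, so it is a valid unit for molar mass.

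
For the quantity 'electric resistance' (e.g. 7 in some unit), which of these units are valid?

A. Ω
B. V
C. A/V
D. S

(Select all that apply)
A

electric resistance has SI base units: kg * m^2 / (A^2 * s^3)

Checking each option against kg * m^2 / (A^2 * s^3):
  A. Ω: ✓ matches
  B. V: ✗ does not match
  C. A/V: ✗ does not match
  D. S: ✗ does not match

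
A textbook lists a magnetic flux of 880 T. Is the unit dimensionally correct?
No

magnetic flux has SI base units: kg * m^2 / (A * s^2)
T does NOT reduce to kg * m^2 / (A * s^2); a valid unit for magnetic flux would be e.g. Wb.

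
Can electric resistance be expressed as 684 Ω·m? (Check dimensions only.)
No

electric resistance has SI base units: kg * m^2 / (A^2 * s^3)
Ω·m does NOT reduce to kg * m^2 / (A^2 * s^3); a valid unit for electric resistance would be e.g. Ω.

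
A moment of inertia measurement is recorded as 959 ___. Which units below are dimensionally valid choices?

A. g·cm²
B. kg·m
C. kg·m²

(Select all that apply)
A, C

moment of inertia has SI base units: kg * m^2

Checking each option against kg * m^2:
  A. g·cm²: ✓ matches
  B. kg·m: ✗ does not match
  C. kg·m²: ✓ matches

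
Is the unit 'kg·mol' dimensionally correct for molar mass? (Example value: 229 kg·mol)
No

molar mass has SI base units: kg / mol
kg·mol does NOT reduce to kg / mol; a valid unit for molar mass would be e.g. kg/mol.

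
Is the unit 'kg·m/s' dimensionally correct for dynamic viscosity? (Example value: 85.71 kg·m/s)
No

dynamic viscosity has SI base units: kg / (m * s)
kg·m/s does NOT reduce to kg / (m * s); a valid unit for dynamic viscosity would be e.g. Pa·s.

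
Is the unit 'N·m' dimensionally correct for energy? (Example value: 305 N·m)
Yes

energy has SI base units: kg * m^2 / s^2
N·m reduces to the same SI base units, so it is a valid unit for energy.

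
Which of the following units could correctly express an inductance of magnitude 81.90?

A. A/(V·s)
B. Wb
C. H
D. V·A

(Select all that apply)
C

inductance has SI base units: kg * m^2 / (A^2 * s^2)

Checking each option against kg * m^2 / (A^2 * s^2):
  A. A/(V·s): ✗ does not match
  B. Wb: ✗ does not match
  C. H: ✓ matches
  D. V·A: ✗ does not match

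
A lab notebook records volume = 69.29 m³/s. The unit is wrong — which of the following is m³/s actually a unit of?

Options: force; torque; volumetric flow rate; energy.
volumetric flow rate

volume should have units dimensionally equivalent to m^3 (e.g. m³).
The given unit 'm³/s' reduces to m^3 / s. Of the listed options, that is the dimensionality of volumetric flow rate.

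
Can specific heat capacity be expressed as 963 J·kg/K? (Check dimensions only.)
No

specific heat capacity has SI base units: m^2 / (s^2 * K)
J·kg/K does NOT reduce to m^2 / (s^2 * K); a valid unit for specific heat capacity would be e.g. J/(kg·K).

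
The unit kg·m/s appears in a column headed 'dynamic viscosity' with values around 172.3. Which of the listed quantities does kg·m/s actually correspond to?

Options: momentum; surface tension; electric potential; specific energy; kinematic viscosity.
momentum

dynamic viscosity should have units dimensionally equivalent to kg / (m * s) (e.g. Pa·s).
The given unit 'kg·m/s' reduces to kg * m / s. Of the listed options, that is the dimensionality of momentum.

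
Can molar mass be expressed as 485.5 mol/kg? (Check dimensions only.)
No

molar mass has SI base units: kg / mol
mol/kg does NOT reduce to kg / mol; a valid unit for molar mass would be e.g. kg/mol.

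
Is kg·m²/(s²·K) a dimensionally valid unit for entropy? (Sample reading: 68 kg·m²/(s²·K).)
Yes

entropy has SI base units: kg * m^2 / (s^2 * K)
kg·m²/(s²·K) reduces to the same SI base units, so it is a valid unit for entropy.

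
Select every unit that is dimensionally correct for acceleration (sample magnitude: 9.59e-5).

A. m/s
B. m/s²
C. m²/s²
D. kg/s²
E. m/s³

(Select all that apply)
B

acceleration has SI base units: m / s^2

Checking each option against m / s^2:
  A. m/s: ✗ does not match
  B. m/s²: ✓ matches
  C. m²/s²: ✗ does not match
  D. kg/s²: ✗ does not match
  E. m/s³: ✗ does not match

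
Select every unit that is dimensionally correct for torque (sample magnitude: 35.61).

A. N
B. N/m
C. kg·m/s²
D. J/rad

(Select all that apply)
D

torque has SI base units: kg * m^2 / s^2

Checking each option against kg * m^2 / s^2:
  A. N: ✗ does not match
  B. N/m: ✗ does not match
  C. kg·m/s²: ✗ does not match
  D. J/rad: ✓ matches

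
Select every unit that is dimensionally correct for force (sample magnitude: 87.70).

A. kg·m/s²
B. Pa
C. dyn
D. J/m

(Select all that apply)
A, C, D

force has SI base units: kg * m / s^2

Checking each option against kg * m / s^2:
  A. kg·m/s²: ✓ matches
  B. Pa: ✗ does not match
  C. dyn: ✓ matches
  D. J/m: ✓ matches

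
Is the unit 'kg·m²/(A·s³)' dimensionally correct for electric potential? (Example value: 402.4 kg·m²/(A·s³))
Yes

electric potential has SI base units: kg * m^2 / (A * s^3)
kg·m²/(A·s³) reduces to the same SI base units, so it is a valid unit for electric potential.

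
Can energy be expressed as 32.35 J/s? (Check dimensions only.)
No

energy has SI base units: kg * m^2 / s^2
J/s does NOT reduce to kg * m^2 / s^2; a valid unit for energy would be e.g. J.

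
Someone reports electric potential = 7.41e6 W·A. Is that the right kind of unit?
No

electric potential has SI base units: kg * m^2 / (A * s^3)
W·A does NOT reduce to kg * m^2 / (A * s^3); a valid unit for electric potential would be e.g. V.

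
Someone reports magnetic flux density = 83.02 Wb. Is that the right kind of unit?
No

magnetic flux density has SI base units: kg / (A * s^2)
Wb does NOT reduce to kg / (A * s^2); a valid unit for magnetic flux density would be e.g. T.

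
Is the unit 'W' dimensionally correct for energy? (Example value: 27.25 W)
No

energy has SI base units: kg * m^2 / s^2
W does NOT reduce to kg * m^2 / s^2; a valid unit for energy would be e.g. J.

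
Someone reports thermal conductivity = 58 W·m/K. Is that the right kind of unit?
No

thermal conductivity has SI base units: kg * m / (s^3 * K)
W·m/K does NOT reduce to kg * m / (s^3 * K); a valid unit for thermal conductivity would be e.g. W/(m·K).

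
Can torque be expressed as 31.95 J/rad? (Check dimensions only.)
Yes

torque has SI base units: kg * m^2 / s^2
J/rad reduces to the same SI base units, so it is a valid unit for torque.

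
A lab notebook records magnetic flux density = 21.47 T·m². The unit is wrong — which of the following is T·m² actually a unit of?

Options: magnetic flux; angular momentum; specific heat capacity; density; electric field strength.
magnetic flux

magnetic flux density should have units dimensionally equivalent to kg / (A * s^2) (e.g. T).
The given unit 'T·m²' reduces to kg * m^2 / (A * s^2). Of the listed options, that is the dimensionality of magnetic flux.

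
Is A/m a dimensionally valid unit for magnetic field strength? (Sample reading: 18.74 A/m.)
Yes

magnetic field strength has SI base units: A / m
A/m reduces to the same SI base units, so it is a valid unit for magnetic field strength.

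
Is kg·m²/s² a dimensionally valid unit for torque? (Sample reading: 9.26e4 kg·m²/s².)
Yes

torque has SI base units: kg * m^2 / s^2
kg·m²/s² reduces to the same SI base units, so it is a valid unit for torque.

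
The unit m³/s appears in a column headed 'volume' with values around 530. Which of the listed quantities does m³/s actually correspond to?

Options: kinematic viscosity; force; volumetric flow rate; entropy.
volumetric flow rate

volume should have units dimensionally equivalent to m^3 (e.g. m³).
The given unit 'm³/s' reduces to m^3 / s. Of the listed options, that is the dimensionality of volumetric flow rate.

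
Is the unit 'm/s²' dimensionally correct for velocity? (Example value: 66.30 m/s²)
No

velocity has SI base units: m / s
m/s² does NOT reduce to m / s; a valid unit for velocity would be e.g. m/s.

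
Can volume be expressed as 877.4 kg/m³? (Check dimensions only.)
No

volume has SI base units: m^3
kg/m³ does NOT reduce to m^3; a valid unit for volume would be e.g. m³.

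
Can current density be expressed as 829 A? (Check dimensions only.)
No

current density has SI base units: A / m^2
A does NOT reduce to A / m^2; a valid unit for current density would be e.g. A/m².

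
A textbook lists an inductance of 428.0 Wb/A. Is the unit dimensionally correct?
Yes

inductance has SI base units: kg * m^2 / (A^2 * s^2)
Wb/A reduces to the same SI base units, so it is a valid unit for inductance.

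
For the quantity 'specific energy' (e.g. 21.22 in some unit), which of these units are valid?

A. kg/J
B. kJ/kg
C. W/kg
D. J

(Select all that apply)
B

specific energy has SI base units: m^2 / s^2

Checking each option against m^2 / s^2:
  A. kg/J: ✗ does not match
  B. kJ/kg: ✓ matches
  C. W/kg: ✗ does not match
  D. J: ✗ does not match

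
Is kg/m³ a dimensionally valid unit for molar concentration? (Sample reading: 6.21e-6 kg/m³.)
No

molar concentration has SI base units: mol / m^3
kg/m³ does NOT reduce to mol / m^3; a valid unit for molar concentration would be e.g. mol/m³.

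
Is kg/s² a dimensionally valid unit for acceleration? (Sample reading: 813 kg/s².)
No

acceleration has SI base units: m / s^2
kg/s² does NOT reduce to m / s^2; a valid unit for acceleration would be e.g. m/s².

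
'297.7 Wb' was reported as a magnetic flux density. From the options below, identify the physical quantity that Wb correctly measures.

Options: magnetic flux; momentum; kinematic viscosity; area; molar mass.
magnetic flux

magnetic flux density should have units dimensionally equivalent to kg / (A * s^2) (e.g. T).
The given unit 'Wb' reduces to kg * m^2 / (A * s^2). Of the listed options, that is the dimensionality of magnetic flux.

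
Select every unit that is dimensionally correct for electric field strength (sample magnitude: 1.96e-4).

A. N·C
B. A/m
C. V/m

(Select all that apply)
C

electric field strength has SI base units: kg * m / (A * s^3)

Checking each option against kg * m / (A * s^3):
  A. N·C: ✗ does not match
  B. A/m: ✗ does not match
  C. V/m: ✓ matches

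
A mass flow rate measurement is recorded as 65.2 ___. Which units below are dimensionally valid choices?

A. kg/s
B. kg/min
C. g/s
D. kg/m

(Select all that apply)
A, B, C

mass flow rate has SI base units: kg / s

Checking each option against kg / s:
  A. kg/s: ✓ matches
  B. kg/min: ✓ matches
  C. g/s: ✓ matches
  D. kg/m: ✗ does not match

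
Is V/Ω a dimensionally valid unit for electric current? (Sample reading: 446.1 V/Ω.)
Yes

electric current has SI base units: A
V/Ω reduces to the same SI base units, so it is a valid unit for electric current.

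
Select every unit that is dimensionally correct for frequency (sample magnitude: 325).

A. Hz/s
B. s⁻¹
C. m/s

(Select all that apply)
B

frequency has SI base units: 1 / s

Checking each option against 1 / s:
  A. Hz/s: ✗ does not match
  B. s⁻¹: ✓ matches
  C. m/s: ✗ does not match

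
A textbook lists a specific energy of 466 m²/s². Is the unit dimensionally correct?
Yes

specific energy has SI base units: m^2 / s^2
m²/s² reduces to the same SI base units, so it is a valid unit for specific energy.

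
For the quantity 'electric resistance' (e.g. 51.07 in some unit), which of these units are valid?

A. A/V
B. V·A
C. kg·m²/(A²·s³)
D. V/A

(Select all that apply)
C, D

electric resistance has SI base units: kg * m^2 / (A^2 * s^3)

Checking each option against kg * m^2 / (A^2 * s^3):
  A. A/V: ✗ does not match
  B. V·A: ✗ does not match
  C. kg·m²/(A²·s³): ✓ matches
  D. V/A: ✓ matches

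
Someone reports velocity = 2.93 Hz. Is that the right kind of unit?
No

velocity has SI base units: m / s
Hz does NOT reduce to m / s; a valid unit for velocity would be e.g. m/s.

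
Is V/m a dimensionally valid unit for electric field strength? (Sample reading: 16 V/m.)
Yes

electric field strength has SI base units: kg * m / (A * s^3)
V/m reduces to the same SI base units, so it is a valid unit for electric field strength.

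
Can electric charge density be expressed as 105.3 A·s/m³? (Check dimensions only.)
Yes

electric charge density has SI base units: A * s / m^3
A·s/m³ reduces to the same SI base units, so it is a valid unit for electric charge density.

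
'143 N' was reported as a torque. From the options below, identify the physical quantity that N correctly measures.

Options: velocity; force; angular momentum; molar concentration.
force

torque should have units dimensionally equivalent to kg * m^2 / s^2 (e.g. N·m).
The given unit 'N' reduces to kg * m / s^2. Of the listed options, that is the dimensionality of force.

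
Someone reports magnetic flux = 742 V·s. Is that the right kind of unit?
Yes

magnetic flux has SI base units: kg * m^2 / (A * s^2)
V·s reduces to the same SI base units, so it is a valid unit for magnetic flux.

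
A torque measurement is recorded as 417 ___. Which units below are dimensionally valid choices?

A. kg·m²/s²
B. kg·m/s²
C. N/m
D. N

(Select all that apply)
A

torque has SI base units: kg * m^2 / s^2

Checking each option against kg * m^2 / s^2:
  A. kg·m²/s²: ✓ matches
  B. kg·m/s²: ✗ does not match
  C. N/m: ✗ does not match
  D. N: ✗ does not match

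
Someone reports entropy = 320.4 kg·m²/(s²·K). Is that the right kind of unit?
Yes

entropy has SI base units: kg * m^2 / (s^2 * K)
kg·m²/(s²·K) reduces to the same SI base units, so it is a valid unit for entropy.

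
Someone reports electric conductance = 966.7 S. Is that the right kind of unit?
Yes

electric conductance has SI base units: A^2 * s^3 / (kg * m^2)
S reduces to the same SI base units, so it is a valid unit for electric conductance.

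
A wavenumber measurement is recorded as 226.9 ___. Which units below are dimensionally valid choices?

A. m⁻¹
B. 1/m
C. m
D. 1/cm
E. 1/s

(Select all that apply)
A, B, D

wavenumber has SI base units: 1 / m

Checking each option against 1 / m:
  A. m⁻¹: ✓ matches
  B. 1/m: ✓ matches
  C. m: ✗ does not match
  D. 1/cm: ✓ matches
  E. 1/s: ✗ does not match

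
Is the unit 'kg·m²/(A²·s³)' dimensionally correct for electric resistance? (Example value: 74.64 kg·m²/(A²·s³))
Yes

electric resistance has SI base units: kg * m^2 / (A^2 * s^3)
kg·m²/(A²·s³) reduces to the same SI base units, so it is a valid unit for electric resistance.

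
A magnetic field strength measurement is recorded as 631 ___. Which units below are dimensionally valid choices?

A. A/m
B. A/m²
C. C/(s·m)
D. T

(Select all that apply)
A, C

magnetic field strength has SI base units: A / m

Checking each option against A / m:
  A. A/m: ✓ matches
  B. A/m²: ✗ does not match
  C. C/(s·m): ✓ matches
  D. T: ✗ does not match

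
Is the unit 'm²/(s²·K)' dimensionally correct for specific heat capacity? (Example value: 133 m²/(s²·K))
Yes

specific heat capacity has SI base units: m^2 / (s^2 * K)
m²/(s²·K) reduces to the same SI base units, so it is a valid unit for specific heat capacity.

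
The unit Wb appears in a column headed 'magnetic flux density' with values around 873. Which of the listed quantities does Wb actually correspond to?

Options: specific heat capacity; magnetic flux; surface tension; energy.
magnetic flux

magnetic flux density should have units dimensionally equivalent to kg / (A * s^2) (e.g. T).
The given unit 'Wb' reduces to kg * m^2 / (A * s^2). Of the listed options, that is the dimensionality of magnetic flux.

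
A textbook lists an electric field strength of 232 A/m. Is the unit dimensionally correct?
No

electric field strength has SI base units: kg * m / (A * s^3)
A/m does NOT reduce to kg * m / (A * s^3); a valid unit for electric field strength would be e.g. V/m.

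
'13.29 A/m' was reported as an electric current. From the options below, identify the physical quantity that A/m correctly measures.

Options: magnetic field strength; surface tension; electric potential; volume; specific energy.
magnetic field strength

electric current should have units dimensionally equivalent to A (e.g. A).
The given unit 'A/m' reduces to A / m. Of the listed options, that is the dimensionality of magnetic field strength.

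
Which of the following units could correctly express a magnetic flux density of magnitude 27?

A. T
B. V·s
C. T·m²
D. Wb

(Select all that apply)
A

magnetic flux density has SI base units: kg / (A * s^2)

Checking each option against kg / (A * s^2):
  A. T: ✓ matches
  B. V·s: ✗ does not match
  C. T·m²: ✗ does not match
  D. Wb: ✗ does not match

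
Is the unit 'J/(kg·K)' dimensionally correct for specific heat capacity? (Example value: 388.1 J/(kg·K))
Yes

specific heat capacity has SI base units: m^2 / (s^2 * K)
J/(kg·K) reduces to the same SI base units, so it is a valid unit for specific heat capacity.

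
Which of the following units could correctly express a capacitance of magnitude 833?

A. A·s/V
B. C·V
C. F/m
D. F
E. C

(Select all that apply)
A, D

capacitance has SI base units: A^2 * s^4 / (kg * m^2)

Checking each option against A^2 * s^4 / (kg * m^2):
  A. A·s/V: ✓ matches
  B. C·V: ✗ does not match
  C. F/m: ✗ does not match
  D. F: ✓ matches
  E. C: ✗ does not match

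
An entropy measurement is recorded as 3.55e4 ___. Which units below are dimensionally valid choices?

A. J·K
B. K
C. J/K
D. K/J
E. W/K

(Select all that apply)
C

entropy has SI base units: kg * m^2 / (s^2 * K)

Checking each option against kg * m^2 / (s^2 * K):
  A. J·K: ✗ does not match
  B. K: ✗ does not match
  C. J/K: ✓ matches
  D. K/J: ✗ does not match
  E. W/K: ✗ does not match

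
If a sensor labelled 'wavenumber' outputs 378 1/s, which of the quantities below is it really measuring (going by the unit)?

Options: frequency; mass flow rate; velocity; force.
frequency

wavenumber should have units dimensionally equivalent to 1 / m (e.g. 1/m).
The given unit '1/s' reduces to 1 / s. Of the listed options, that is the dimensionality of frequency.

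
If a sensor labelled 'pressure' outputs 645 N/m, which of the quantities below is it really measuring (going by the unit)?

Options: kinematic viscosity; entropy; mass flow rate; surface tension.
surface tension

pressure should have units dimensionally equivalent to kg / (m * s^2) (e.g. Pa).
The given unit 'N/m' reduces to kg / s^2. Of the listed options, that is the dimensionality of surface tension.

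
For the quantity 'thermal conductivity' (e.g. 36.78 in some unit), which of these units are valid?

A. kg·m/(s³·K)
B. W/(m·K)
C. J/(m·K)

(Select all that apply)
A, B

thermal conductivity has SI base units: kg * m / (s^3 * K)

Checking each option against kg * m / (s^3 * K):
  A. kg·m/(s³·K): ✓ matches
  B. W/(m·K): ✓ matches
  C. J/(m·K): ✗ does not match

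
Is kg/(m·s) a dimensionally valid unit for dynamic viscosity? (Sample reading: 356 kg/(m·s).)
Yes

dynamic viscosity has SI base units: kg / (m * s)
kg/(m·s) reduces to the same SI base units, so it is a valid unit for dynamic viscosity.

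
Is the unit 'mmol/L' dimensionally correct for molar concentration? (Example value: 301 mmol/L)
Yes

molar concentration has SI base units: mol / m^3
mmol/L reduces to the same SI base units, so it is a valid unit for molar concentration.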